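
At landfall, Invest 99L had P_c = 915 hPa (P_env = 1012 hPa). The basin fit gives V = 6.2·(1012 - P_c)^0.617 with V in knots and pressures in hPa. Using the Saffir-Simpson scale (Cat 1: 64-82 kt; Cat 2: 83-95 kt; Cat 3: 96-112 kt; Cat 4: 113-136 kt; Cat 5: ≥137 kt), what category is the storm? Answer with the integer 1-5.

3

ΔP = 1012 − 915 = 97 hPa.
V ≈ 6.2 × 97^0.617 = 6.2 × 16.82 ≈ 104 kt.
104 kt falls in the Category 3 band.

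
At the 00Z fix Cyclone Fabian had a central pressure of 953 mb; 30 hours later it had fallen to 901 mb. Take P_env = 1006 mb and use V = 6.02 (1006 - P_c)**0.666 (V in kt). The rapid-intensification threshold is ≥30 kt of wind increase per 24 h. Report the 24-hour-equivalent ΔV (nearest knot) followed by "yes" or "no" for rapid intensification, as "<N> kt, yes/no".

39 kt, yes

V₁: ΔP = 53, V ≈ 6.02 × 53^0.666 ≈ 84.72 kt.
V₂: ΔP = 105, V ≈ 6.02 × 105^0.666 ≈ 133.57 kt.
ΔV over 30 h = 48.85 kt → 24 h equivalent = 48.85 × 24/30 ≈ 39.08 kt.
39 kt ≥ 30 kt ⇒ rapid intensification.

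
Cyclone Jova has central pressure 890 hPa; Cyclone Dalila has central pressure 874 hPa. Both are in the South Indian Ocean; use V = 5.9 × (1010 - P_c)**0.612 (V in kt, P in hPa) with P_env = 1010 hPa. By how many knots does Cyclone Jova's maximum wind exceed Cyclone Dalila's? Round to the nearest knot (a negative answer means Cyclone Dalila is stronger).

-9 kt

Cyclone Jova: ΔP = 120; V ≈ 5.9 × 120^0.612 ≈ 110.49 kt.
Cyclone Dalila: ΔP = 136; V ≈ 5.9 × 136^0.612 ≈ 119.28 kt.
Difference ≈ 110.49 − 119.28 = -8.79 → -9 kt.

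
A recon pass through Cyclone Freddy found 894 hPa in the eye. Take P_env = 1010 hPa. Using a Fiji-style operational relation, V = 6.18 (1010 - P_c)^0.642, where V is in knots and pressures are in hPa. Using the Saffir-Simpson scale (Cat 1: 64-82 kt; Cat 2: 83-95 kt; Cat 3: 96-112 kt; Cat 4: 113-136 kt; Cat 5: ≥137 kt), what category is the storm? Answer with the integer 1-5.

ΔP = 1010 − 894 = 116 hPa.
V ≈ 6.18 × 116^0.642 = 6.18 × 21.15 ≈ 131 kt.
131 kt falls in the Category 4 band.

4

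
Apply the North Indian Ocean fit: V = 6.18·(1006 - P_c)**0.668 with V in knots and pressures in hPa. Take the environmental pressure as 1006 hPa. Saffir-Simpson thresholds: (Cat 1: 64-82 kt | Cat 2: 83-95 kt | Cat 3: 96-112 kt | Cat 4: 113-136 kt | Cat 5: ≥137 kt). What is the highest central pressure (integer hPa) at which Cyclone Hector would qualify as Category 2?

Category 2 begins at V = 83 kt.
Required ΔP = (83/6.18)^(1/0.668) = 13.430^1.497 ≈ 48.84 hPa.
P_c ≤ 1006 − 48.84 = 957.16, so the highest integer P_c is 957 hPa.

957 hPa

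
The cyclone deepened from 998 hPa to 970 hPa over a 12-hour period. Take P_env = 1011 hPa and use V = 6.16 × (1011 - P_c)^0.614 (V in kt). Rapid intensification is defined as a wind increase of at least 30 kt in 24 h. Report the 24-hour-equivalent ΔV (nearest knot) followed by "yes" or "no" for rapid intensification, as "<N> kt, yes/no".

V₁: ΔP = 13, V ≈ 6.16 × 13^0.614 ≈ 29.75 kt.
V₂: ΔP = 41, V ≈ 6.16 × 41^0.614 ≈ 60.23 kt.
ΔV over 12 h = 30.48 kt → 24 h equivalent = 30.48 × 24/12 ≈ 60.96 kt.
61 kt ≥ 30 kt ⇒ rapid intensification.

61 kt, yes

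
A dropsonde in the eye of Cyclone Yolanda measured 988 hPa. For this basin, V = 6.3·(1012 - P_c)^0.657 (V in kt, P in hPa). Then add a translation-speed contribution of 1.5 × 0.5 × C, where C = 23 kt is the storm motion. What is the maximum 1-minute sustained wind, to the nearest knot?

68 kt

ΔP = 1012 − 988 = 24 hPa.
24^0.657 ≈ 8.069.
V ≈ 6.3 × 8.069 ≈ 50.8 kt.
Translation term: 1.5 × 0.5 × 23 = 17.25 kt.
Corrected V ≈ 68.05 kt → 68 kt.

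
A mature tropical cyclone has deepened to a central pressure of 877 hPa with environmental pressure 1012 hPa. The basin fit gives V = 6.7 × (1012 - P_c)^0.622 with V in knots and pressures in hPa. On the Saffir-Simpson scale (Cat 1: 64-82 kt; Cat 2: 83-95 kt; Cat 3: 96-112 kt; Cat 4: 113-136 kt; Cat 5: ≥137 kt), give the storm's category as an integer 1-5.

5

ΔP = 1012 − 877 = 135 hPa.
V ≈ 6.7 × 135^0.622 = 6.7 × 21.14 ≈ 142 kt.
142 kt falls in the Category 5 band.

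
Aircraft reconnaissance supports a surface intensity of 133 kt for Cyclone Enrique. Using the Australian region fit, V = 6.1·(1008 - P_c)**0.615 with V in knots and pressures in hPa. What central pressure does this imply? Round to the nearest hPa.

858 hPa

ΔP = (V / 6.1)^(1/0.615) = (133/6.1)^1.626.
133/6.1 = 21.803; 21.803^1.626 ≈ 150.13 hPa.
P_c = 1008 − 150.13 = 857.87 ≈ 858 hPa.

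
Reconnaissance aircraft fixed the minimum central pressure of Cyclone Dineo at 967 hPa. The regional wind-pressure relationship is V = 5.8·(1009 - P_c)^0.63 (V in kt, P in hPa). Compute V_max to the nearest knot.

ΔP = 1009 − 967 = 42 hPa.
42^0.63 ≈ 10.535.
V ≈ 5.8 × 10.535 ≈ 61.1 kt.

61 kt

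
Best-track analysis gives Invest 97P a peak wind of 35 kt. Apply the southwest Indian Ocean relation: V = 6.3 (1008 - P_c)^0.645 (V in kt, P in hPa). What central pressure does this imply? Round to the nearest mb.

994 mb

ΔP = (V / 6.3)^(1/0.645) = (35/6.3)^1.550.
35/6.3 = 5.556; 5.556^1.550 ≈ 14.28 mb.
P_c = 1008 − 14.28 = 993.72 ≈ 994 mb.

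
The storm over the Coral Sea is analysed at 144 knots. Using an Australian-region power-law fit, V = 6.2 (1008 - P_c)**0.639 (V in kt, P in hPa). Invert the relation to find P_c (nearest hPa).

ΔP = (V / 6.2)^(1/0.639) = (144/6.2)^1.565.
144/6.2 = 23.226; 23.226^1.565 ≈ 137.30 hPa.
P_c = 1008 − 137.30 = 870.70 ≈ 871 hPa.

871 hPa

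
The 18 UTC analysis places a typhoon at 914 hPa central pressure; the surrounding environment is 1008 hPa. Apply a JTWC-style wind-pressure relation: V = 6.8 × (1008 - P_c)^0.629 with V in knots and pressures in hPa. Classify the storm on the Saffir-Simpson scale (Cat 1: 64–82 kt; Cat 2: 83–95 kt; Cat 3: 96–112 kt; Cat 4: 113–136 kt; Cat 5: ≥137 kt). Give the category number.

ΔP = 1008 − 914 = 94 hPa.
V ≈ 6.8 × 94^0.629 = 6.8 × 17.42 ≈ 118 kt.
118 kt falls in the Category 4 band.

4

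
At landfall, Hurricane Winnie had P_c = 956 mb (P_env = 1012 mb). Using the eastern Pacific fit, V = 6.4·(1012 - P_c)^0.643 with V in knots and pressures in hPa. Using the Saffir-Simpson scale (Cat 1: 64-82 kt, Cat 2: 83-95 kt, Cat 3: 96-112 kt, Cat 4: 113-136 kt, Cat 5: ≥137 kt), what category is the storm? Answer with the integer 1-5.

2

ΔP = 1012 − 956 = 56 mb.
V ≈ 6.4 × 56^0.643 = 6.4 × 13.31 ≈ 85 kt.
85 kt falls in the Category 2 band.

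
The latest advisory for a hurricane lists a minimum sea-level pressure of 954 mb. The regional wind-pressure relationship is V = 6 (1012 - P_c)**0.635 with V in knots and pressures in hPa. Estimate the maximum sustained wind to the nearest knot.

ΔP = 1012 − 954 = 58 mb.
58^0.635 ≈ 13.176.
V ≈ 6 × 13.176 ≈ 79.1 kt.

79 kt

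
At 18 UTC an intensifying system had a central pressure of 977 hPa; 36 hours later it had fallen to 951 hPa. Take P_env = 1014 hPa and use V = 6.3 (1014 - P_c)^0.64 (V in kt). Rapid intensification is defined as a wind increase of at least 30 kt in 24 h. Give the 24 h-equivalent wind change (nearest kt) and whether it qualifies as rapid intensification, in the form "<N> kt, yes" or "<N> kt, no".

17 kt, no

V₁: ΔP = 37, V ≈ 6.3 × 37^0.64 ≈ 63.53 kt.
V₂: ΔP = 63, V ≈ 6.3 × 63^0.64 ≈ 89.31 kt.
ΔV over 36 h = 25.78 kt → 24 h equivalent = 25.78 × 24/36 ≈ 17.19 kt.
17 kt < 30 kt ⇒ not rapid intensification.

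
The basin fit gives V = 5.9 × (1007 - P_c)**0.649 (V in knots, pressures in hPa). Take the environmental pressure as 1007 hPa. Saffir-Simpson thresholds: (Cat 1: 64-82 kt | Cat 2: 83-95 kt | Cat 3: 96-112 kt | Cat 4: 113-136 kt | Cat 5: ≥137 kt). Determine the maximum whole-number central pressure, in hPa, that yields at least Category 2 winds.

Category 2 begins at V = 83 kt.
Required ΔP = (83/5.9)^(1/0.649) = 14.068^1.541 ≈ 58.78 hPa.
P_c ≤ 1007 − 58.78 = 948.22, so the highest integer P_c is 948 hPa.

948 hPa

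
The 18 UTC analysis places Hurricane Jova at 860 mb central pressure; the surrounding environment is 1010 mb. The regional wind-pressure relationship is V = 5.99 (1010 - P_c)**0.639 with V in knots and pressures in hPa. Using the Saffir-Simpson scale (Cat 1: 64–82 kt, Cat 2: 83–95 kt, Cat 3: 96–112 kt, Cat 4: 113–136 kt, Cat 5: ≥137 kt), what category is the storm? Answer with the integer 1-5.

5

ΔP = 1010 − 860 = 150 mb.
V ≈ 5.99 × 150^0.639 = 5.99 × 24.58 ≈ 147 kt.
147 kt falls in the Category 5 band.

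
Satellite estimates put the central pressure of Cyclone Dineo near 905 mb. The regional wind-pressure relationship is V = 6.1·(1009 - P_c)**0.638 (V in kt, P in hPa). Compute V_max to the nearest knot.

ΔP = 1009 − 905 = 104 mb.
104^0.638 ≈ 19.358.
V ≈ 6.1 × 19.358 ≈ 118.1 kt.

118 kt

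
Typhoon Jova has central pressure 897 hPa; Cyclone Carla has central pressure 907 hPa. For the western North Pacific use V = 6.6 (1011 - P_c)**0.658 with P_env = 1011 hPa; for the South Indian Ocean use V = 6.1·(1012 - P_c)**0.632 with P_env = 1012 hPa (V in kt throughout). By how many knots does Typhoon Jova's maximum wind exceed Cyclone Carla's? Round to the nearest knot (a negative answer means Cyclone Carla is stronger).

Typhoon Jova: ΔP = 114; V ≈ 6.6 × 114^0.658 ≈ 148.93 kt.
Cyclone Carla: ΔP = 105; V ≈ 6.1 × 105^0.632 ≈ 115.54 kt.
Difference ≈ 148.93 − 115.54 = 33.39 → 33 kt.

33 kt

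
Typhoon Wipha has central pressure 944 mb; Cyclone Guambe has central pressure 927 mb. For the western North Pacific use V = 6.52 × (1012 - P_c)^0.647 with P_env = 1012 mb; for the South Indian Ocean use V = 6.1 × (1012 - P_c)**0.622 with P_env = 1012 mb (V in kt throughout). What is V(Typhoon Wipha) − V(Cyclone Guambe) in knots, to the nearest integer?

Typhoon Wipha: ΔP = 68; V ≈ 6.52 × 68^0.647 ≈ 99.97 kt.
Cyclone Guambe: ΔP = 85; V ≈ 6.1 × 85^0.622 ≈ 96.70 kt.
Difference ≈ 99.97 − 96.70 = 3.27 → 3 kt.

3 kt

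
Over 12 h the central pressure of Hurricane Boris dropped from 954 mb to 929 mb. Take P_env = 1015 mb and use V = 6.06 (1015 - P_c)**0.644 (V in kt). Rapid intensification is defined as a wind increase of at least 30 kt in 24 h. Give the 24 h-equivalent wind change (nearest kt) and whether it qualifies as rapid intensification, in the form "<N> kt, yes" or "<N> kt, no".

V₁: ΔP = 61, V ≈ 6.06 × 61^0.644 ≈ 85.55 kt.
V₂: ΔP = 86, V ≈ 6.06 × 86^0.644 ≈ 106.73 kt.
ΔV over 12 h = 21.18 kt → 24 h equivalent = 21.18 × 24/12 ≈ 42.36 kt.
42 kt ≥ 30 kt ⇒ rapid intensification.

42 kt, yes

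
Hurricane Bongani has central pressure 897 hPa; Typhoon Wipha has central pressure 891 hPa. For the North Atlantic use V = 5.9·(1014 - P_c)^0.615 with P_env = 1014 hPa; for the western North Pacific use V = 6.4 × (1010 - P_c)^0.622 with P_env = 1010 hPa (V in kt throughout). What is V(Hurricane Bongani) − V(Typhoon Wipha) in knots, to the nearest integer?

-15 kt

Hurricane Bongani: ΔP = 117; V ≈ 5.9 × 117^0.615 ≈ 110.35 kt.
Typhoon Wipha: ΔP = 119; V ≈ 6.4 × 119^0.622 ≈ 125.07 kt.
Difference ≈ 110.35 − 125.07 = -14.72 → -15 kt.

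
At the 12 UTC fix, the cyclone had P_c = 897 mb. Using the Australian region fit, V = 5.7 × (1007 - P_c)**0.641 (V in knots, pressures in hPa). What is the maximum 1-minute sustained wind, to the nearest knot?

ΔP = 1007 − 897 = 110 mb.
110^0.641 ≈ 20.349.
V ≈ 5.7 × 20.349 ≈ 116.0 kt.

116 kt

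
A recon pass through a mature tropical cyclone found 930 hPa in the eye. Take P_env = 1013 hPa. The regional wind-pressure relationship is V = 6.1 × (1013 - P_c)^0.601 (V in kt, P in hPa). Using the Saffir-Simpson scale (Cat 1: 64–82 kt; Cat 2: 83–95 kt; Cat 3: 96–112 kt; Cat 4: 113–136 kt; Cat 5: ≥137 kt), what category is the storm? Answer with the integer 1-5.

2

ΔP = 1013 − 930 = 83 hPa.
V ≈ 6.1 × 83^0.601 = 6.1 × 14.24 ≈ 87 kt.
87 kt falls in the Category 2 band.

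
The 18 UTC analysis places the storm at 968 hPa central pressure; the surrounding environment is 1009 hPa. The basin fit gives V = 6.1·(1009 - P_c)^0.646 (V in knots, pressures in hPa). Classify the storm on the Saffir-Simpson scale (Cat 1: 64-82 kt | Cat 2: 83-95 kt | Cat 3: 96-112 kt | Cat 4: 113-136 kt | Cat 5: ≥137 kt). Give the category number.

1

ΔP = 1009 − 968 = 41 hPa.
V ≈ 6.1 × 41^0.646 = 6.1 × 11.01 ≈ 67 kt.
67 kt falls in the Category 1 band.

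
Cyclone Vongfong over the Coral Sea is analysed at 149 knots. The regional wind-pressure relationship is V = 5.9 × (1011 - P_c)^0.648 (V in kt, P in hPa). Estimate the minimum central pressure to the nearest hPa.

ΔP = (V / 5.9)^(1/0.648) = (149/5.9)^1.543.
149/5.9 = 25.254; 25.254^1.543 ≈ 145.91 hPa.
P_c = 1011 − 145.91 = 865.09 ≈ 865 hPa.

865 hPa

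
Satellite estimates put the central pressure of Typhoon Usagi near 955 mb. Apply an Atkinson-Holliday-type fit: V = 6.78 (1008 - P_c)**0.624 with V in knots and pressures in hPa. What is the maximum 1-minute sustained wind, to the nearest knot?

ΔP = 1008 − 955 = 53 mb.
53^0.624 ≈ 11.911.
V ≈ 6.78 × 11.911 ≈ 80.8 kt.

81 kt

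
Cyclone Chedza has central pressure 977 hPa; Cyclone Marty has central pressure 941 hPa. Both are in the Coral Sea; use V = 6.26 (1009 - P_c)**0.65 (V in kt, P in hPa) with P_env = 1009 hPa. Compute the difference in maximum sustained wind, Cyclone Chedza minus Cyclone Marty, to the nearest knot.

Cyclone Chedza: ΔP = 32; V ≈ 6.26 × 32^0.65 ≈ 59.56 kt.
Cyclone Marty: ΔP = 68; V ≈ 6.26 × 68^0.65 ≈ 97.21 kt.
Difference ≈ 59.56 − 97.21 = -37.65 → -38 kt.

-38 kt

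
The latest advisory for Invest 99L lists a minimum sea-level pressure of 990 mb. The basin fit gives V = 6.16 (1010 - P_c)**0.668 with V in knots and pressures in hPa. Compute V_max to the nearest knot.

ΔP = 1010 − 990 = 20 mb.
20^0.668 ≈ 7.398.
V ≈ 6.16 × 7.398 ≈ 45.6 kt.

46 kt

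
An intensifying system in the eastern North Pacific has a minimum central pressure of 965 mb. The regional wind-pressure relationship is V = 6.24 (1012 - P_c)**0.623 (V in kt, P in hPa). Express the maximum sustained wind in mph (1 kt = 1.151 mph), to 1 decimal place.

79.1 mph

ΔP = 1012 − 965 = 47 mb.
V ≈ 6.24 × 47^0.623 = 6.24 × 11.008 ≈ 68.691 kt.
68.691 × 1.151 ≈ 79.06 mph → 79.1 mph.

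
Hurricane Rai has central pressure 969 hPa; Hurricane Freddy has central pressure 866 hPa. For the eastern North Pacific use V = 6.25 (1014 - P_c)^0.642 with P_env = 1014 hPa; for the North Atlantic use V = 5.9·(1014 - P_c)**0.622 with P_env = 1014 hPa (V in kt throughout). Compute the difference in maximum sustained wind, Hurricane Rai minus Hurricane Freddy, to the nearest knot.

-60 kt

Hurricane Rai: ΔP = 45; V ≈ 6.25 × 45^0.642 ≈ 71.99 kt.
Hurricane Freddy: ΔP = 148; V ≈ 5.9 × 148^0.622 ≈ 132.05 kt.
Difference ≈ 71.99 − 132.05 = -60.06 → -60 kt.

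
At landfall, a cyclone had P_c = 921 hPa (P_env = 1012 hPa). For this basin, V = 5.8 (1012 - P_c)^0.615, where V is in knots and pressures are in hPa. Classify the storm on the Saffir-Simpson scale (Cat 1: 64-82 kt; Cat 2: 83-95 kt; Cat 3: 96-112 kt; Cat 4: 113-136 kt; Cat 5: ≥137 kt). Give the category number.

2

ΔP = 1012 − 921 = 91 hPa.
V ≈ 5.8 × 91^0.615 = 5.8 × 16.03 ≈ 93 kt.
93 kt falls in the Category 2 band.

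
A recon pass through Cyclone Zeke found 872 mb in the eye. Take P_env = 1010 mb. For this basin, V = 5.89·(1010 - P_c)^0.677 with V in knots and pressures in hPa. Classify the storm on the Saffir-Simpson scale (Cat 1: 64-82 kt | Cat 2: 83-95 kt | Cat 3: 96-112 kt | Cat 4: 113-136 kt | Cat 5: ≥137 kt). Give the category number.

5

ΔP = 1010 − 872 = 138 mb.
V ≈ 5.89 × 138^0.677 = 5.89 × 28.10 ≈ 166 kt.
166 kt falls in the Category 5 band.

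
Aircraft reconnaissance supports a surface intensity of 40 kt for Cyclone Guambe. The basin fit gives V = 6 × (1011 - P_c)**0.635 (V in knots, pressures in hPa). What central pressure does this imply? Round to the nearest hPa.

ΔP = (V / 6)^(1/0.635) = (40/6)^1.575.
40/6 = 6.667; 6.667^1.575 ≈ 19.84 hPa.
P_c = 1011 − 19.84 = 991.16 ≈ 991 hPa.

991 hPa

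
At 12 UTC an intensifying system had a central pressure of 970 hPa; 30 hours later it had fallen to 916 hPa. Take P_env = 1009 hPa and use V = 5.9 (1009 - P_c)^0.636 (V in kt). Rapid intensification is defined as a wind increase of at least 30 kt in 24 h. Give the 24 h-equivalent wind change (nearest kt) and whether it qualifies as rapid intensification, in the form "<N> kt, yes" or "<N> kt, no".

V₁: ΔP = 39, V ≈ 5.9 × 39^0.636 ≈ 60.64 kt.
V₂: ΔP = 93, V ≈ 5.9 × 93^0.636 ≈ 105.39 kt.
ΔV over 30 h = 44.75 kt → 24 h equivalent = 44.75 × 24/30 ≈ 35.80 kt.
36 kt ≥ 30 kt ⇒ rapid intensification.

36 kt, yes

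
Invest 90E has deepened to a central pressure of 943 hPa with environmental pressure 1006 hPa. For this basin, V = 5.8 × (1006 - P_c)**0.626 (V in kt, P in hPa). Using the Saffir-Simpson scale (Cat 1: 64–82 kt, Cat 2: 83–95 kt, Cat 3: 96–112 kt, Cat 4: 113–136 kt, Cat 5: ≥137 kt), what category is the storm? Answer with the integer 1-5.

ΔP = 1006 − 943 = 63 hPa.
V ≈ 5.8 × 63^0.626 = 5.8 × 13.38 ≈ 78 kt.
78 kt falls in the Category 1 band.

1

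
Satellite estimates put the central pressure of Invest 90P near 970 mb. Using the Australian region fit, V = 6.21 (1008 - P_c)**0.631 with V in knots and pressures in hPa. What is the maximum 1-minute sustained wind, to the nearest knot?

62 kt

ΔP = 1008 − 970 = 38 mb.
38^0.631 ≈ 9.928.
V ≈ 6.21 × 9.928 ≈ 61.7 kt.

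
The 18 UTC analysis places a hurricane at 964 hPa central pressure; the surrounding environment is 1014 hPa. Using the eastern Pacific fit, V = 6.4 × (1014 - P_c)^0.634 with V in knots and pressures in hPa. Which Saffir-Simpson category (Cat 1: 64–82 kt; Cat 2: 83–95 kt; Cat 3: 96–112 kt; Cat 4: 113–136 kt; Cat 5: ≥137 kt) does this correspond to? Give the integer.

ΔP = 1014 − 964 = 50 hPa.
V ≈ 6.4 × 50^0.634 = 6.4 × 11.94 ≈ 76 kt.
76 kt falls in the Category 1 band.

1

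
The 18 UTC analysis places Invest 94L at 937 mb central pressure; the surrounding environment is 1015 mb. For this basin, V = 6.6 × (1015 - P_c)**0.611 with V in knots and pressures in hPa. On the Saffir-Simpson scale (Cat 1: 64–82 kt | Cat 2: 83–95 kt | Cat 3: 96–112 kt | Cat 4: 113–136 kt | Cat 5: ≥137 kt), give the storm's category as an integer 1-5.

2

ΔP = 1015 − 937 = 78 mb.
V ≈ 6.6 × 78^0.611 = 6.6 × 14.32 ≈ 95 kt.
95 kt falls in the Category 2 band.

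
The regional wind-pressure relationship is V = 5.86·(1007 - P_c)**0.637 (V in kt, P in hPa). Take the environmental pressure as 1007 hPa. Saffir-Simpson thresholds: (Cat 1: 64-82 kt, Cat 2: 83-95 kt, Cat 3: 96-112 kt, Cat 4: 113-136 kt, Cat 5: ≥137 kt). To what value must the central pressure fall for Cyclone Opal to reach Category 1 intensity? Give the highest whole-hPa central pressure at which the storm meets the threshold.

Category 1 begins at V = 64 kt.
Required ΔP = (64/5.86)^(1/0.637) = 10.922^1.570 ≈ 42.65 hPa.
P_c ≤ 1007 − 42.65 = 964.35, so the highest integer P_c is 964 hPa.

964 hPa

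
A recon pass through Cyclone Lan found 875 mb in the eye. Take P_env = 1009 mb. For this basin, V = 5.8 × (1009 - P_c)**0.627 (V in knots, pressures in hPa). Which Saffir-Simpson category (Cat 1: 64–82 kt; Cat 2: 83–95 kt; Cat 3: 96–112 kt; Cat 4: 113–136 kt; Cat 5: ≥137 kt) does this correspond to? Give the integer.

4

ΔP = 1009 − 875 = 134 mb.
V ≈ 5.8 × 134^0.627 = 5.8 × 21.56 ≈ 125 kt.
125 kt falls in the Category 4 band.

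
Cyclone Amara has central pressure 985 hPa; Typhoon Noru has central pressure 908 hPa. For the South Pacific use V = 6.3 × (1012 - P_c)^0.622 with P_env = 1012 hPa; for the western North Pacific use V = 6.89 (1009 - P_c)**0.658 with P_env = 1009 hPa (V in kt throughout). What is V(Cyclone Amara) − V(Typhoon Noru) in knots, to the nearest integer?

Cyclone Amara: ΔP = 27; V ≈ 6.3 × 27^0.622 ≈ 48.94 kt.
Typhoon Noru: ΔP = 101; V ≈ 6.89 × 101^0.658 ≈ 143.57 kt.
Difference ≈ 48.94 − 143.57 = -94.63 → -95 kt.

-95 kt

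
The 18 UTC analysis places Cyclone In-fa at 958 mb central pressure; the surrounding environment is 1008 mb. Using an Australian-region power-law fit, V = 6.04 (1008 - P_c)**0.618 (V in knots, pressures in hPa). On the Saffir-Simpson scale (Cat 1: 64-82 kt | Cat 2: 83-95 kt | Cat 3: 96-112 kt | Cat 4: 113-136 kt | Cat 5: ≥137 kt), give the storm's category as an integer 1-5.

1

ΔP = 1008 − 958 = 50 mb.
V ≈ 6.04 × 50^0.618 = 6.04 × 11.22 ≈ 68 kt.
68 kt falls in the Category 1 band.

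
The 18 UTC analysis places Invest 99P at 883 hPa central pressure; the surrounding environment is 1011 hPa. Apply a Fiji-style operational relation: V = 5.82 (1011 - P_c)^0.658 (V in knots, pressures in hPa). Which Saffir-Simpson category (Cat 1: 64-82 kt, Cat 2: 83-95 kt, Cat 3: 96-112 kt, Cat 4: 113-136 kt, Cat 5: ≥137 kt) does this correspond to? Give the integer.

5

ΔP = 1011 − 883 = 128 hPa.
V ≈ 5.82 × 128^0.658 = 5.82 × 24.35 ≈ 142 kt.
142 kt falls in the Category 5 band.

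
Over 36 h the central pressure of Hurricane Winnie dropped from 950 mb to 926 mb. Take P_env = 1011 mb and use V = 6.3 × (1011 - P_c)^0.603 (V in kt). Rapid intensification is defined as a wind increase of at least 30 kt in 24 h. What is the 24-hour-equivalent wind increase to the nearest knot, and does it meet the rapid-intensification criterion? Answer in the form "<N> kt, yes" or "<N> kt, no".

11 kt, no

V₁: ΔP = 61, V ≈ 6.3 × 61^0.603 ≈ 75.14 kt.
V₂: ΔP = 85, V ≈ 6.3 × 85^0.603 ≈ 91.79 kt.
ΔV over 36 h = 16.65 kt → 24 h equivalent = 16.65 × 24/36 ≈ 11.10 kt.
11 kt < 30 kt ⇒ not rapid intensification.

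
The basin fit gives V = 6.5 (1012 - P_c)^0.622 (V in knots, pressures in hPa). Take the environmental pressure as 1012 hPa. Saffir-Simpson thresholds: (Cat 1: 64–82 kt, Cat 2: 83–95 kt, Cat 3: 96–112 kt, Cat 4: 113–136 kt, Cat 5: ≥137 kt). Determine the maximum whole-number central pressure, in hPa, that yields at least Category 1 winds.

972 hPa

Category 1 begins at V = 64 kt.
Required ΔP = (64/6.5)^(1/0.622) = 9.846^1.608 ≈ 39.53 hPa.
P_c ≤ 1012 − 39.53 = 972.47, so the highest integer P_c is 972 hPa.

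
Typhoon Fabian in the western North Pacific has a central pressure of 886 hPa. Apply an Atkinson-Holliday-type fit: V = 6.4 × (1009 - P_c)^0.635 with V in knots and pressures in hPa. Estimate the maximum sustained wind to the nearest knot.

ΔP = 1009 − 886 = 123 hPa.
123^0.635 ≈ 21.237.
V ≈ 6.4 × 21.237 ≈ 135.9 kt.

136 kt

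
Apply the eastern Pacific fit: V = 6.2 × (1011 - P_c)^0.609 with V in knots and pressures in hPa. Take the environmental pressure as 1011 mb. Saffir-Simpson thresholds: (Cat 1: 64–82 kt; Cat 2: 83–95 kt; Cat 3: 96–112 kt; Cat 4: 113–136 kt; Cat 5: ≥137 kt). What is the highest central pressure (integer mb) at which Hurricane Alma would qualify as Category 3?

Category 3 begins at V = 96 kt.
Required ΔP = (96/6.2)^(1/0.609) = 15.484^1.642 ≈ 89.91 mb.
P_c ≤ 1011 − 89.91 = 921.09, so the highest integer P_c is 921 mb.

921 mb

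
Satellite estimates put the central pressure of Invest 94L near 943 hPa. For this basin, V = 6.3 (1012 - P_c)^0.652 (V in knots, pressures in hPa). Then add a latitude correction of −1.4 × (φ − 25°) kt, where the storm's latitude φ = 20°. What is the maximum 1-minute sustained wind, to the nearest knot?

ΔP = 1012 − 943 = 69 hPa.
69^0.652 ≈ 15.810.
V ≈ 6.3 × 15.810 ≈ 99.6 kt.
Latitude correction: −1.4 × (20 − 25) = 7 kt.
Corrected V ≈ 106.6 kt → 107 kt.

107 kt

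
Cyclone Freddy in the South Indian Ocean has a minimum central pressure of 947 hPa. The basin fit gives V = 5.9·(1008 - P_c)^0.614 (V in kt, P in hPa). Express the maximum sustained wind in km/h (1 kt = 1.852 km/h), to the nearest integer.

136 km/h

ΔP = 1008 − 947 = 61 hPa.
V ≈ 5.9 × 61^0.614 = 5.9 × 12.479 ≈ 73.628 kt.
73.628 × 1.852 ≈ 136.36 km/h → 136 km/h.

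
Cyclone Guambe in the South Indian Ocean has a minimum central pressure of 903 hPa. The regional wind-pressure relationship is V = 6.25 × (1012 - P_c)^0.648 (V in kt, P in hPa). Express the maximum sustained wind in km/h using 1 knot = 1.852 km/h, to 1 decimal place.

242.0 km/h

ΔP = 1012 − 903 = 109 hPa.
V ≈ 6.25 × 109^0.648 = 6.25 × 20.905 ≈ 130.657 kt.
130.657 × 1.852 ≈ 241.98 km/h → 242.0 km/h.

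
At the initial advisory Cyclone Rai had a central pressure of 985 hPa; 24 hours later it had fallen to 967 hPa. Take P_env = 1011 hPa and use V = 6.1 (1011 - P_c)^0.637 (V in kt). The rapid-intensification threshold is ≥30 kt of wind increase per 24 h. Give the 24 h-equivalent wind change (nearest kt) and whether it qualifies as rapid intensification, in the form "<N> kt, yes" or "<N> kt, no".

V₁: ΔP = 26, V ≈ 6.1 × 26^0.637 ≈ 48.60 kt.
V₂: ΔP = 44, V ≈ 6.1 × 44^0.637 ≈ 67.95 kt.
ΔV over 24 h = 19.35 kt → 24 h equivalent = 19.35 × 24/24 ≈ 19.35 kt.
19 kt < 30 kt ⇒ not rapid intensification.

19 kt, no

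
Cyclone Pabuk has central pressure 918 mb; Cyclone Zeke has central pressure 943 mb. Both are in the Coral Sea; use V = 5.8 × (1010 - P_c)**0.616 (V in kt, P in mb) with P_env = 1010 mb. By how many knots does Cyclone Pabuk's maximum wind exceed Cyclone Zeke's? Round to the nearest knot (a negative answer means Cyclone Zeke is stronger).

Cyclone Pabuk: ΔP = 92; V ≈ 5.8 × 92^0.616 ≈ 94.00 kt.
Cyclone Zeke: ΔP = 67; V ≈ 5.8 × 67^0.616 ≈ 77.32 kt.
Difference ≈ 94.00 − 77.32 = 16.68 → 17 kt.

17 kt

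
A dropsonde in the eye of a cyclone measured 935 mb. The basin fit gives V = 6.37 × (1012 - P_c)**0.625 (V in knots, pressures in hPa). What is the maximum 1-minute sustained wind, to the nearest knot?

ΔP = 1012 − 935 = 77 mb.
77^0.625 ≈ 15.103.
V ≈ 6.37 × 15.103 ≈ 96.2 kt.

96 kt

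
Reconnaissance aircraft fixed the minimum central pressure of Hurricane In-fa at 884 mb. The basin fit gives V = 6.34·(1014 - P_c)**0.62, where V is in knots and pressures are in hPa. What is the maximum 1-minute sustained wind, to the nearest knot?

130 kt

ΔP = 1014 − 884 = 130 mb.
130^0.62 ≈ 20.448.
V ≈ 6.34 × 20.448 ≈ 129.6 kt.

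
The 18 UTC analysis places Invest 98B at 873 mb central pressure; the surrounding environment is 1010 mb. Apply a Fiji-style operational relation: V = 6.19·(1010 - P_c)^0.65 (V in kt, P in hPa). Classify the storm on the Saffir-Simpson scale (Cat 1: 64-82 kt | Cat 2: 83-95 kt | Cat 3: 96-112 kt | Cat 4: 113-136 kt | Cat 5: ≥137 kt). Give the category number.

ΔP = 1010 − 873 = 137 mb.
V ≈ 6.19 × 137^0.65 = 6.19 × 24.48 ≈ 152 kt.
152 kt falls in the Category 5 band.

5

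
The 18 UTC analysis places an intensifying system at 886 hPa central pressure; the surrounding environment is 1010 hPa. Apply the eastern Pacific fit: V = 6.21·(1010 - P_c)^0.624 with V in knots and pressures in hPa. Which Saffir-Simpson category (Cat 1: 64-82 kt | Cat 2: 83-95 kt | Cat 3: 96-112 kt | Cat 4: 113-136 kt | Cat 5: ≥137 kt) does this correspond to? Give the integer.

ΔP = 1010 − 886 = 124 hPa.
V ≈ 6.21 × 124^0.624 = 6.21 × 20.24 ≈ 126 kt.
126 kt falls in the Category 4 band.

4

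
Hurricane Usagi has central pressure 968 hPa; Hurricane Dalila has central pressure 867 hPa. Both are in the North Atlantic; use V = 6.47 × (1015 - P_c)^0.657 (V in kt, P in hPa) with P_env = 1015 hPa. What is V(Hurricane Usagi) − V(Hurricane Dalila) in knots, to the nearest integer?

Hurricane Usagi: ΔP = 47; V ≈ 6.47 × 47^0.657 ≈ 81.18 kt.
Hurricane Dalila: ΔP = 148; V ≈ 6.47 × 148^0.657 ≈ 172.49 kt.
Difference ≈ 81.18 − 172.49 = -91.31 → -91 kt.

-91 kt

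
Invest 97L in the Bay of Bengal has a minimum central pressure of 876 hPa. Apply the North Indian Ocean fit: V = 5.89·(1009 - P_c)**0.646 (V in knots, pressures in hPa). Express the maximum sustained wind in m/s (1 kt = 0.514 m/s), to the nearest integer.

ΔP = 1009 − 876 = 133 hPa.
V ≈ 5.89 × 133^0.646 = 5.89 × 23.551 ≈ 138.715 kt.
138.715 × 0.514 ≈ 71.30 m/s → 71 m/s.

71 m/s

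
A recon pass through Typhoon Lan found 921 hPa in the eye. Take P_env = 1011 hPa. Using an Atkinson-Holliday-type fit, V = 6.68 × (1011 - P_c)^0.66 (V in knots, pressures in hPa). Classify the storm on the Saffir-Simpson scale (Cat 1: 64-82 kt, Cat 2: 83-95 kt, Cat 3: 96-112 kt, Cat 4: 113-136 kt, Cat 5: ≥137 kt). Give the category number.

ΔP = 1011 − 921 = 90 hPa.
V ≈ 6.68 × 90^0.66 = 6.68 × 19.49 ≈ 130 kt.
130 kt falls in the Category 4 band.

4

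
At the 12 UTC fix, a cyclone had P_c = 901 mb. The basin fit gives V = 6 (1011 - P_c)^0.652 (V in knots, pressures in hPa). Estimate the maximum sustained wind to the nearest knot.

129 kt

ΔP = 1011 − 901 = 110 mb.
110^0.652 ≈ 21.428.
V ≈ 6 × 21.428 ≈ 128.6 kt.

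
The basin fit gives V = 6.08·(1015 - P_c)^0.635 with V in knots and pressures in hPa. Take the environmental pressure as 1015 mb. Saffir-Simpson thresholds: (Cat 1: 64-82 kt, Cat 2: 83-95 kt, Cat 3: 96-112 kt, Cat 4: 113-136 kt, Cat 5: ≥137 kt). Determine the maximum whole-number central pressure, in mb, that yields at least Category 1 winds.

974 mb

Category 1 begins at V = 64 kt.
Required ΔP = (64/6.08)^(1/0.635) = 10.526^1.575 ≈ 40.73 mb.
P_c ≤ 1015 − 40.73 = 974.27, so the highest integer P_c is 974 mb.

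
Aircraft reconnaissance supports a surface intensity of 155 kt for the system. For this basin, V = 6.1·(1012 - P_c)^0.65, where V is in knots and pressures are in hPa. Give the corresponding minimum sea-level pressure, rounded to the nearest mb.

867 mb

ΔP = (V / 6.1)^(1/0.65) = (155/6.1)^1.538.
155/6.1 = 25.410; 25.410^1.538 ≈ 145.06 mb.
P_c = 1012 − 145.06 = 866.94 ≈ 867 mb.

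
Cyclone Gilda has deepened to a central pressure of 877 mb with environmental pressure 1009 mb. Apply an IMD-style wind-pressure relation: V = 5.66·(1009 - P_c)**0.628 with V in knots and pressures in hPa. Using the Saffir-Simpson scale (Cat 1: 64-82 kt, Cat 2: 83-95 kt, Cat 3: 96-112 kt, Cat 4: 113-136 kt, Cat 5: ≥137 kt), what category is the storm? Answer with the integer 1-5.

ΔP = 1009 − 877 = 132 mb.
V ≈ 5.66 × 132^0.628 = 5.66 × 21.46 ≈ 121 kt.
121 kt falls in the Category 4 band.

4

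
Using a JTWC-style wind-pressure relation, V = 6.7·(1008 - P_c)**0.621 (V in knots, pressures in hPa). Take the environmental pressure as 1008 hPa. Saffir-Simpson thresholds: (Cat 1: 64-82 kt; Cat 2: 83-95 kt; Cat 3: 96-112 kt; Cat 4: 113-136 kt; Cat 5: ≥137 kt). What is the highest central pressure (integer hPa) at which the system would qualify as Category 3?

Category 3 begins at V = 96 kt.
Required ΔP = (96/6.7)^(1/0.621) = 14.328^1.610 ≈ 72.75 hPa.
P_c ≤ 1008 − 72.75 = 935.25, so the highest integer P_c is 935 hPa.

935 hPa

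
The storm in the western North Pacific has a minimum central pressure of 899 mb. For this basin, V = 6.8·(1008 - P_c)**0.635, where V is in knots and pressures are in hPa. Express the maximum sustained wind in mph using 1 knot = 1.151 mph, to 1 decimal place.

153.9 mph

ΔP = 1008 − 899 = 109 mb.
V ≈ 6.8 × 109^0.635 = 6.8 × 19.668 ≈ 133.744 kt.
133.744 × 1.151 ≈ 153.94 mph → 153.9 mph.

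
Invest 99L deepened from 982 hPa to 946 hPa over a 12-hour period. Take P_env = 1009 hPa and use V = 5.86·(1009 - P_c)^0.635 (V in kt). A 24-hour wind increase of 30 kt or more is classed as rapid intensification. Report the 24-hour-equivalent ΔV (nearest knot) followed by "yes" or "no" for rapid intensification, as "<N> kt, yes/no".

V₁: ΔP = 27, V ≈ 5.86 × 27^0.635 ≈ 47.51 kt.
V₂: ΔP = 63, V ≈ 5.86 × 63^0.635 ≈ 81.37 kt.
ΔV over 12 h = 33.86 kt → 24 h equivalent = 33.86 × 24/12 ≈ 67.72 kt.
68 kt ≥ 30 kt ⇒ rapid intensification.

68 kt, yes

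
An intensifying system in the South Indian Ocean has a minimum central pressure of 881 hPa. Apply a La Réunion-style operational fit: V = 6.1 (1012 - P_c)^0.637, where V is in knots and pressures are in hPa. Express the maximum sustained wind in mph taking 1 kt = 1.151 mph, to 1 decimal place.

ΔP = 1012 − 881 = 131 hPa.
V ≈ 6.1 × 131^0.637 = 6.1 × 22.320 ≈ 136.154 kt.
136.154 × 1.151 ≈ 156.71 mph → 156.7 mph.

156.7 mph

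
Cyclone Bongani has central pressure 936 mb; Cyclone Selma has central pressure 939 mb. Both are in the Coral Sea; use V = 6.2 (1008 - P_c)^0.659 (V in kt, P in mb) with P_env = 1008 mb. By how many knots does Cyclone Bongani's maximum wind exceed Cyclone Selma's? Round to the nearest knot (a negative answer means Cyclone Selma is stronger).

3 kt

Cyclone Bongani: ΔP = 72; V ≈ 6.2 × 72^0.659 ≈ 103.84 kt.
Cyclone Selma: ΔP = 69; V ≈ 6.2 × 69^0.659 ≈ 100.97 kt.
Difference ≈ 103.84 − 100.97 = 2.87 → 3 kt.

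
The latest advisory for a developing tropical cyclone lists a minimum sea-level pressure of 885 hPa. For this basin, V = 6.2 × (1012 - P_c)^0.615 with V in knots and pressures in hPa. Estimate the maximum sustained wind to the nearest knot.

ΔP = 1012 − 885 = 127 hPa.
127^0.615 ≈ 19.672.
V ≈ 6.2 × 19.672 ≈ 122.0 kt.

122 kt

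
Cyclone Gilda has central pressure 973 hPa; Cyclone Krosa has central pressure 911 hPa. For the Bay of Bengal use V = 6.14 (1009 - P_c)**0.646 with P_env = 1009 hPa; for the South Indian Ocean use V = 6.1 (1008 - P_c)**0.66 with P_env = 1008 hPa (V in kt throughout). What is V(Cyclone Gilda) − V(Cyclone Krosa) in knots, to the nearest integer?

Cyclone Gilda: ΔP = 36; V ≈ 6.14 × 36^0.646 ≈ 62.16 kt.
Cyclone Krosa: ΔP = 97; V ≈ 6.1 × 97^0.66 ≈ 124.91 kt.
Difference ≈ 62.16 − 124.91 = -62.75 → -63 kt.

-63 kt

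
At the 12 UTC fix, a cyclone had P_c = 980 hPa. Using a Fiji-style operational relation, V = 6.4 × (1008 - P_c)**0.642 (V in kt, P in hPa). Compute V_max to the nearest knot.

54 kt

ΔP = 1008 − 980 = 28 hPa.
28^0.642 ≈ 8.493.
V ≈ 6.4 × 8.493 ≈ 54.4 kt.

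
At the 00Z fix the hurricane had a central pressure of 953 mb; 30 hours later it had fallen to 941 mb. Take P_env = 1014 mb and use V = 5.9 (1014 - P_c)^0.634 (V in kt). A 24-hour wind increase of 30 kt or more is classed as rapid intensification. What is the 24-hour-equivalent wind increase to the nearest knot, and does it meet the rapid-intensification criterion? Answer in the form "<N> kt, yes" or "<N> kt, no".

V₁: ΔP = 61, V ≈ 5.9 × 61^0.634 ≈ 79.94 kt.
V₂: ΔP = 73, V ≈ 5.9 × 73^0.634 ≈ 89.58 kt.
ΔV over 30 h = 9.64 kt → 24 h equivalent = 9.64 × 24/30 ≈ 7.71 kt.
8 kt < 30 kt ⇒ not rapid intensification.

8 kt, no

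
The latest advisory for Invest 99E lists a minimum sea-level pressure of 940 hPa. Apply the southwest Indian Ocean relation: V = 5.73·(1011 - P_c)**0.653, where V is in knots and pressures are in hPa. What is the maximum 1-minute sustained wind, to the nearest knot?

ΔP = 1011 − 940 = 71 hPa.
71^0.653 ≈ 16.176.
V ≈ 5.73 × 16.176 ≈ 92.7 kt.

93 kt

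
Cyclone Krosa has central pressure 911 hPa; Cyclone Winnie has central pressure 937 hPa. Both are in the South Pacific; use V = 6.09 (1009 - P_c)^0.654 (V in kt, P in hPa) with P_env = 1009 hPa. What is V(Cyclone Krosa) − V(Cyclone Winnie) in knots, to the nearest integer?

Cyclone Krosa: ΔP = 98; V ≈ 6.09 × 98^0.654 ≈ 122.15 kt.
Cyclone Winnie: ΔP = 72; V ≈ 6.09 × 72^0.654 ≈ 99.84 kt.
Difference ≈ 122.15 − 99.84 = 22.31 → 22 kt.

22 kt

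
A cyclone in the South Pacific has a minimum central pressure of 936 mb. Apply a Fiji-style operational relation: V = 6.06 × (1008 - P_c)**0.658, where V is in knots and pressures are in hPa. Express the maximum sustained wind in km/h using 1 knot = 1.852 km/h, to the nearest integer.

ΔP = 1008 − 936 = 72 mb.
V ≈ 6.06 × 72^0.658 = 6.06 × 16.677 ≈ 101.064 kt.
101.064 × 1.852 ≈ 187.17 km/h → 187 km/h.

187 km/h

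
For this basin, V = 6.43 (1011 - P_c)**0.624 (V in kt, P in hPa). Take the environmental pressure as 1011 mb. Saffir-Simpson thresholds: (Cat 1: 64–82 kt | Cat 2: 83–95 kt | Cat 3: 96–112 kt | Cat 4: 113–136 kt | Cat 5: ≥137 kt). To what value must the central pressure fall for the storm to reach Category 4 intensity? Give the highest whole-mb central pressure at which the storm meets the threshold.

Category 4 begins at V = 113 kt.
Required ΔP = (113/6.43)^(1/0.624) = 17.574^1.603 ≈ 98.85 mb.
P_c ≤ 1011 − 98.85 = 912.15, so the highest integer P_c is 912 mb.

912 mb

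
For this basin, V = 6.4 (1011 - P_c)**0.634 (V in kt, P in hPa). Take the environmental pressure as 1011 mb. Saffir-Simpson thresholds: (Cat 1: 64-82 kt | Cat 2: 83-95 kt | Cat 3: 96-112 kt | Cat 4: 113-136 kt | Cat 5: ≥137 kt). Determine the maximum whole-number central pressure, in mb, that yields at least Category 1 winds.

973 mb

Category 1 begins at V = 64 kt.
Required ΔP = (64/6.4)^(1/0.634) = 10.000^1.577 ≈ 37.78 mb.
P_c ≤ 1011 − 37.78 = 973.22, so the highest integer P_c is 973 mb.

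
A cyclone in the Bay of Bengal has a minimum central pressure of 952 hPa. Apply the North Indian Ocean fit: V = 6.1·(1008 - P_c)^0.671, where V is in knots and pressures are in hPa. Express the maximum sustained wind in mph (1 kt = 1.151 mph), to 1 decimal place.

104.6 mph

ΔP = 1008 − 952 = 56 hPa.
V ≈ 6.1 × 56^0.671 = 6.1 × 14.895 ≈ 90.858 kt.
90.858 × 1.151 ≈ 104.58 mph → 104.6 mph.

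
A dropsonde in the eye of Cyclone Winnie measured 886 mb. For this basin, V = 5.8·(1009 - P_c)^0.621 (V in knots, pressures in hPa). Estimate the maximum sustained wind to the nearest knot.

115 kt

ΔP = 1009 − 886 = 123 mb.
123^0.621 ≈ 19.853.
V ≈ 5.8 × 19.853 ≈ 115.1 kt.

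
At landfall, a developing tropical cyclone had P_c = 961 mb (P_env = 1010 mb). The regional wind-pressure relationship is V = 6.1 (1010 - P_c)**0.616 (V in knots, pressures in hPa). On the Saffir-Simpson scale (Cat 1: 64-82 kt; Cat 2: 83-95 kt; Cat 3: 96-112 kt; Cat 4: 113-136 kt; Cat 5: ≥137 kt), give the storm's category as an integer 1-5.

1

ΔP = 1010 − 961 = 49 mb.
V ≈ 6.1 × 49^0.616 = 6.1 × 10.99 ≈ 67 kt.
67 kt falls in the Category 1 band.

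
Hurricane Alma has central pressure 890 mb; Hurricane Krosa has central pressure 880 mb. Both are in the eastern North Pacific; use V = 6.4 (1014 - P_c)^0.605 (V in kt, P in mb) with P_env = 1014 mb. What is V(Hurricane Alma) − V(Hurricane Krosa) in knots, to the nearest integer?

-6 kt

Hurricane Alma: ΔP = 124; V ≈ 6.4 × 124^0.605 ≈ 118.22 kt.
Hurricane Krosa: ΔP = 134; V ≈ 6.4 × 134^0.605 ≈ 123.90 kt.
Difference ≈ 118.22 − 123.90 = -5.68 → -6 kt.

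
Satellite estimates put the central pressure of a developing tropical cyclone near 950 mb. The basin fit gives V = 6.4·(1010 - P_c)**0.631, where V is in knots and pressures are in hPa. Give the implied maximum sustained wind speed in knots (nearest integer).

ΔP = 1010 − 950 = 60 mb.
60^0.631 ≈ 13.244.
V ≈ 6.4 × 13.244 ≈ 84.8 kt.

85 kt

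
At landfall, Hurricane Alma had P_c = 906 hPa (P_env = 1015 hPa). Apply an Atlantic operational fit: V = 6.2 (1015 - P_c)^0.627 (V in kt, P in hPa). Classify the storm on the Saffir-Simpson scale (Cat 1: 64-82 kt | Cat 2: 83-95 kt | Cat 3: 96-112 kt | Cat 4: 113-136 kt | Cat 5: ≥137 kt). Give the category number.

ΔP = 1015 − 906 = 109 hPa.
V ≈ 6.2 × 109^0.627 = 6.2 × 18.94 ≈ 117 kt.
117 kt falls in the Category 4 band.

4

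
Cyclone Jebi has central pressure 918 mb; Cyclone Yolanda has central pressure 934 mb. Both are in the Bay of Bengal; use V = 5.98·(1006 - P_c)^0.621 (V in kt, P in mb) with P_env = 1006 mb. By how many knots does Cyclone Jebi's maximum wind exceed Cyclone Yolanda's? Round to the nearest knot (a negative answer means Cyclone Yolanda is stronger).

Cyclone Jebi: ΔP = 88; V ≈ 5.98 × 88^0.621 ≈ 96.43 kt.
Cyclone Yolanda: ΔP = 72; V ≈ 5.98 × 72^0.621 ≈ 85.13 kt.
Difference ≈ 96.43 − 85.13 = 11.30 → 11 kt.

11 kt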